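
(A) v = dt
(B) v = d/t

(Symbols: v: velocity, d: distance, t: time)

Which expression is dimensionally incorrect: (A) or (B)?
(A)

(A) v = dt: LHS [L T^-1], RHS [L T] ✗
(B) v = d/t: LHS [L T^-1], RHS [L T^-1] ✓

Expression (A) v = dt is dimensionally incorrect.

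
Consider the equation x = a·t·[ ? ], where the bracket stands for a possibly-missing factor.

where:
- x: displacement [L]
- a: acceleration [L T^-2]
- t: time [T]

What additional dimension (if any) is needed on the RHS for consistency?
[T] — time (e.g. t)

x has dimensions [L]; a·t has dimensions [L T^-1].
The bracketed factor must supply [L] / [L T^-1] = [T].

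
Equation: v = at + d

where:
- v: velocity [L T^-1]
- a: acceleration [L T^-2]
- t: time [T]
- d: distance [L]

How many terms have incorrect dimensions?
1

LHS v: [L T^-1]
- at: [L T^-1] ✓
- d: [L] ✗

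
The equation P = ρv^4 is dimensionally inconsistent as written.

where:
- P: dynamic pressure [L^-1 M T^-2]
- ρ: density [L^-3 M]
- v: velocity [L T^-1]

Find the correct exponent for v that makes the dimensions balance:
The exponent of v should be 2: P = ρv^2

The LHS P has dimensions [L^-1 M T^-2]; v has dimensions [L T^-1].
As written, the RHS ρv^4 (exponent 4 on v) has dimensions [L M T^-4], which does not match.
With exponent 2, the RHS ρv^2 has dimensions [L^-1 M T^-2], matching the LHS.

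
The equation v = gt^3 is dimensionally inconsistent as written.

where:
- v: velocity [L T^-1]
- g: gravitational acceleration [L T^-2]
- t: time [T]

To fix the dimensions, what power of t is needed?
The exponent of t should be 1: v = gt

The LHS v has dimensions [L T^-1]; t has dimensions [T].
As written, the RHS gt^3 (exponent 3 on t) has dimensions [L T], which does not match.
With exponent 1, the RHS gt has dimensions [L T^-1], matching the LHS.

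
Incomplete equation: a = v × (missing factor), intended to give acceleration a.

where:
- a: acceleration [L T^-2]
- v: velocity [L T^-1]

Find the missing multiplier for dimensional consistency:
1/t (inverse time), dimensions [T^-1]

a has dimensions [L T^-2] and v has dimensions [L T^-1].
The missing factor must have dimensions [L T^-2] / [L T^-1] = [T^-1], i.e. inverse time (1/t).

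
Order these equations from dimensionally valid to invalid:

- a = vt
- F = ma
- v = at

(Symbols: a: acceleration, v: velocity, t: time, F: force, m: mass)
Dimensionally correct: F = ma, v = at
Dimensionally incorrect: a = vt
Ordered (correct first, then incorrect): F = ma, v = at, a = vt

- a = vt: LHS [L T^-2], RHS [L] → incorrect ✗
- F = ma: LHS [L M T^-2], RHS [L M T^-2] → correct ✓
- v = at: LHS [L T^-1], RHS [L T^-1] → correct ✓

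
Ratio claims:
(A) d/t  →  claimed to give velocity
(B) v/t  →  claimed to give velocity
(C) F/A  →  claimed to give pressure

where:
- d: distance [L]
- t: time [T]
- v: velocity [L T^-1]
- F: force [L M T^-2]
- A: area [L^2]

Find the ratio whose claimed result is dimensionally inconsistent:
(B) v/t does not give velocity

(A) d/t: [L T^-1] = velocity [L T^-1] ✓
(B) v/t: [L T^-2] ≠ velocity [L T^-1] ✗
(C) F/A: [L^-1 M T^-2] = pressure [L^-1 M T^-2] ✓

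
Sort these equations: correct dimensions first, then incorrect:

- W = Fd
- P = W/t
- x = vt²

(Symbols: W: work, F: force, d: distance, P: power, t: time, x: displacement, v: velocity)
Dimensionally correct: W = Fd, P = W/t
Dimensionally incorrect: x = vt²
Ordered (correct first, then incorrect): W = Fd, P = W/t, x = vt²

- W = Fd: LHS [L^2 M T^-2], RHS [L^2 M T^-2] → correct ✓
- P = W/t: LHS [L^2 M T^-3], RHS [L^2 M T^-3] → correct ✓
- x = vt²: LHS [L], RHS [L T] → incorrect ✗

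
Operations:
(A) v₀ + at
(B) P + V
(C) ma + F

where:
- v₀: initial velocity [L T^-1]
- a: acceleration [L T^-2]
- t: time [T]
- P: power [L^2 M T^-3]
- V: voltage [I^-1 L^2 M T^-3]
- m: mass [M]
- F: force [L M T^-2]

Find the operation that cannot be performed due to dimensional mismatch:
(B) P + V

(A) v₀ + at: v₀ [L T^-1] and at [L T^-1] — same dimensions ✓
(B) P + V: P [L^2 M T^-3] and V [I^-1 L^2 M T^-3] — different dimensions cannot be added/subtracted ✗
(C) ma + F: ma [L M T^-2] and F [L M T^-2] — same dimensions ✓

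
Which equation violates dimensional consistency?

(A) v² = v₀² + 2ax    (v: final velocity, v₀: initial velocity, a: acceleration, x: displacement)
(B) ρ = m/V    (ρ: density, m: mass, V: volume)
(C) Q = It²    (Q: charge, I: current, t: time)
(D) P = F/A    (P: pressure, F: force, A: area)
(C) Q = It²

The equation (C) Q = It² is dimensionally incorrect.

LHS (Q): [I T]
RHS (It²): [I T^2] ✗

The dimensions do not match. The other three equations balance.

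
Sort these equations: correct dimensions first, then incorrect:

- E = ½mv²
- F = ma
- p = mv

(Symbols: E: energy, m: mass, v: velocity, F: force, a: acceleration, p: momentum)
Dimensionally correct: E = ½mv², F = ma, p = mv
Dimensionally incorrect: none
Ordered (correct first, then incorrect): E = ½mv², F = ma, p = mv

- E = ½mv²: LHS [L^2 M T^-2], RHS [L^2 M T^-2] → correct ✓
- F = ma: LHS [L M T^-2], RHS [L M T^-2] → correct ✓
- p = mv: LHS [L M T^-1], RHS [L M T^-1] → correct ✓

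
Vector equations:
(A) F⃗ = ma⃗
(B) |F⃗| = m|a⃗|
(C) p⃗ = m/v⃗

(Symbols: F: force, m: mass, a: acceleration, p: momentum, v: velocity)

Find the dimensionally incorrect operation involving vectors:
(C) p⃗ = m/v⃗

(A) F⃗ = ma⃗: LHS [L M T^-2], RHS [L M T^-2] ✓ — Force and acceleration are vectors, mass is a scalar
(B) |F⃗| = m|a⃗|: LHS [L M T^-2], RHS [L M T^-2] ✓ — magnitudes of vectors are scalars
(C) p⃗ = m/v⃗: LHS [L M T^-1], RHS [L^-1 M T] ✗ — momentum is mass times velocity; should be mv⃗ (and division by a vector is undefined)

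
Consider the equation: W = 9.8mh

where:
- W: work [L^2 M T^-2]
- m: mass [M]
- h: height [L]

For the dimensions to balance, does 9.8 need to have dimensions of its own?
Yes

W has dimensions [L^2 M T^-2], while mh alone has dimensions [L M]. For the equation to balance, the factor 9.8 must carry dimensions [L T^-2] — it is a dimensional constant (a numerical value of a physical quantity with its units suppressed), not a pure number.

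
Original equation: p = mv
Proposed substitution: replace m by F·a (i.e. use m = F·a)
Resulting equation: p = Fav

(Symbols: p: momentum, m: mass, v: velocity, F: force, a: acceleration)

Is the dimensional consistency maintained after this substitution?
No

[m] = [M] and [F·a] = [L^2 M T^-4]. These differ, so the substitution replaces a quantity by one of different dimensions and the result p = Fav has LHS [L M T^-1] vs RHS [L^3 M T^-5] — inconsistent.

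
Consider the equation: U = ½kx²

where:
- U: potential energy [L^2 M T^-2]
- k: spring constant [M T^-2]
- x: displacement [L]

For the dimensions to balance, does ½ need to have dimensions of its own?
No

U has dimensions [L^2 M T^-2] and kx² already has dimensions [L^2 M T^-2], so the equation balances without ½ contributing any dimensions. ½ is a pure (dimensionless) number; changing or removing it would not affect dimensional consistency.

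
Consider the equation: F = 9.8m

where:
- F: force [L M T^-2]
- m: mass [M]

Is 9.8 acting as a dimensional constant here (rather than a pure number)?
Yes

F has dimensions [L M T^-2], while m alone has dimensions [M]. For the equation to balance, the factor 9.8 must carry dimensions [L T^-2] — it is a dimensional constant (a numerical value of a physical quantity with its units suppressed), not a pure number.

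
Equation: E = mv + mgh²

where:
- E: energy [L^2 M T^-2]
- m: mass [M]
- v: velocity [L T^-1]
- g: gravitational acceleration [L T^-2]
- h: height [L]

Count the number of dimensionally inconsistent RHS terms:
2

LHS E: [L^2 M T^-2]
- mv: [L M T^-1] ✗
- mgh²: [L^3 M T^-2] ✗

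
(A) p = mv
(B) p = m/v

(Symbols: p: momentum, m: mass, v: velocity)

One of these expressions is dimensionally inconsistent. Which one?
(B)

(A) p = mv: LHS [L M T^-1], RHS [L M T^-1] ✓
(B) p = m/v: LHS [L M T^-1], RHS [L^-1 M T] ✗

Expression (B) p = m/v is dimensionally incorrect.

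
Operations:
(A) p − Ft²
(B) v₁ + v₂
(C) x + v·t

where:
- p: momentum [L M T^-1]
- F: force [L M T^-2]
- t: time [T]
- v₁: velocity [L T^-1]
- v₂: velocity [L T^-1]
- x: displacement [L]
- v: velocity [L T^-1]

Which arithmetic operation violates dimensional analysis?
(A) p − Ft²

(A) p − Ft²: p [L M T^-1] and Ft² [L M] — different dimensions cannot be added/subtracted ✗
(B) v₁ + v₂: v₁ [L T^-1] and v₂ [L T^-1] — same dimensions ✓
(C) x + v·t: x [L] and v·t [L] — same dimensions ✓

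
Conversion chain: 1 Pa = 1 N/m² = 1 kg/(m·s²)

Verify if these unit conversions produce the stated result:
The chain is correct (no errors).

Correct: Pascal is Newton per square meter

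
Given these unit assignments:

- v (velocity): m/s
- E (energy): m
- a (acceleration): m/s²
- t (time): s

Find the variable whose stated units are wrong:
E

The variable E (energy) should have units J, not m.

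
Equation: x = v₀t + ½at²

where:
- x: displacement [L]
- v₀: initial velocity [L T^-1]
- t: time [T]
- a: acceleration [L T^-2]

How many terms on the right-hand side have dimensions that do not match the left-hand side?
0

LHS x: [L]
- v₀t: [L] ✓
- ½at²: [L] ✓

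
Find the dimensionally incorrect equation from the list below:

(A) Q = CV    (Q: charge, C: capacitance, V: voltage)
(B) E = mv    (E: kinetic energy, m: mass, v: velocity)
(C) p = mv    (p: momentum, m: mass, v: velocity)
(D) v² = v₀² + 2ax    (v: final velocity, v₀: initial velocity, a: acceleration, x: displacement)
(B) E = mv

The equation (B) E = mv is dimensionally incorrect.

LHS (E): [L^2 M T^-2]
RHS (mv): [L M T^-1] ✗

The dimensions do not match. The other three equations balance.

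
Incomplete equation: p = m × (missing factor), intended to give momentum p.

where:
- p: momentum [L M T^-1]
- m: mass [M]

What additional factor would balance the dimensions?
v (velocity), dimensions [L T^-1]

p has dimensions [L M T^-1] and m has dimensions [M].
The missing factor must have dimensions [L M T^-1] / [M] = [L T^-1], i.e. velocity (v).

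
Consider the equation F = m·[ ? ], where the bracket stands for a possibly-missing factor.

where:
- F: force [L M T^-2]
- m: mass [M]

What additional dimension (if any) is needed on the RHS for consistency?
[L T^-2] — acceleration (e.g. a)

F has dimensions [L M T^-2]; m has dimensions [M].
The bracketed factor must supply [L M T^-2] / [M] = [L T^-2].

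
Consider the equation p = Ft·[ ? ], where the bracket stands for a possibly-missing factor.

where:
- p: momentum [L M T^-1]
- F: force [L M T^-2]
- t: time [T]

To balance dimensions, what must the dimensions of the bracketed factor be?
Nothing is missing — the bracketed factor must be dimensionless.

p has dimensions [L M T^-1] and Ft already has dimensions [L M T^-1], so p = Ft is dimensionally complete.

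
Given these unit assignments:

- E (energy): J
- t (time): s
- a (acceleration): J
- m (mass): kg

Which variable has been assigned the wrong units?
a

The variable a (acceleration) should have units m/s², not J.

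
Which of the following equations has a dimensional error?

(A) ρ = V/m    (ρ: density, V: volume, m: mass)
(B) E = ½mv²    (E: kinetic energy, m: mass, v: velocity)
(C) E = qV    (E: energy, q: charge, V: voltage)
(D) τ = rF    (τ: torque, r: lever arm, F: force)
(A) ρ = V/m

The equation (A) ρ = V/m is dimensionally incorrect.

LHS (ρ): [L^-3 M]
RHS (V/m): [L^3 M^-1] ✗

The dimensions do not match. The other three equations balance.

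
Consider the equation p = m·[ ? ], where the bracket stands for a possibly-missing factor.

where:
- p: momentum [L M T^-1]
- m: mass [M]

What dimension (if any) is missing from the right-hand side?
[L T^-1] — velocity (e.g. v)

p has dimensions [L M T^-1]; m has dimensions [M].
The bracketed factor must supply [L M T^-1] / [M] = [L T^-1].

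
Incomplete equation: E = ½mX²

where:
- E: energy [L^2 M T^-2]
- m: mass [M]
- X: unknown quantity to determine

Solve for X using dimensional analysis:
X = v (velocity), dimensions [L T^-1]

E has dimensions [L^2 M T^-2]; the rest of the RHS (½m) has dimensions [M].
So X² must have dimensions [L^2 T^-2], i.e. X has dimensions [L T^-1] — X = v (velocity).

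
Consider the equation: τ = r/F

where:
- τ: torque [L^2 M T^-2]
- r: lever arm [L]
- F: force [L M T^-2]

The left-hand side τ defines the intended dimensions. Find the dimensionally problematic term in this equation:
The right-hand side term r/F

τ has dimensions [L^2 M T^-2], but r/F has dimensions [M^-1 T^2], so the term r/F is dimensionally wrong for τ.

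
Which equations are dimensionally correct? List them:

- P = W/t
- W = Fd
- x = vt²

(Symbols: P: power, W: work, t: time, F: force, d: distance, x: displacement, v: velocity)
Dimensionally correct: P = W/t, W = Fd
Dimensionally incorrect: x = vt²
Ordered (correct first, then incorrect): P = W/t, W = Fd, x = vt²

- P = W/t: LHS [L^2 M T^-3], RHS [L^2 M T^-3] → correct ✓
- W = Fd: LHS [L^2 M T^-2], RHS [L^2 M T^-2] → correct ✓
- x = vt²: LHS [L], RHS [L T] → incorrect ✗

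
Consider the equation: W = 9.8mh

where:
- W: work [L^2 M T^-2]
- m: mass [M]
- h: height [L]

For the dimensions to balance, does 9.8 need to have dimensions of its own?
Yes

W has dimensions [L^2 M T^-2], while mh alone has dimensions [L M]. For the equation to balance, the factor 9.8 must carry dimensions [L T^-2] — it is a dimensional constant (a numerical value of a physical quantity with its units suppressed), not a pure number.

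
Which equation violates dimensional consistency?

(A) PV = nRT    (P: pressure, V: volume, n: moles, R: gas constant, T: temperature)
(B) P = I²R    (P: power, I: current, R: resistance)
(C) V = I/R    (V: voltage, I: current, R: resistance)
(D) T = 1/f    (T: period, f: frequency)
(C) V = I/R

The equation (C) V = I/R is dimensionally incorrect.

LHS (V): [I^-1 L^2 M T^-3]
RHS (I/R): [I^3 L^-2 M^-1 T^3] ✗

The dimensions do not match. The other three equations balance.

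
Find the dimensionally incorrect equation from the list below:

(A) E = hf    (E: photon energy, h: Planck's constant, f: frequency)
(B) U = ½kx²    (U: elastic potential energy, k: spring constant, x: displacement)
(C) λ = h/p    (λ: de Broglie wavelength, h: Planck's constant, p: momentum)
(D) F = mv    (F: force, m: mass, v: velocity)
(D) F = mv

The equation (D) F = mv is dimensionally incorrect.

LHS (F): [L M T^-2]
RHS (mv): [L M T^-1] ✗

The dimensions do not match. The other three equations balance.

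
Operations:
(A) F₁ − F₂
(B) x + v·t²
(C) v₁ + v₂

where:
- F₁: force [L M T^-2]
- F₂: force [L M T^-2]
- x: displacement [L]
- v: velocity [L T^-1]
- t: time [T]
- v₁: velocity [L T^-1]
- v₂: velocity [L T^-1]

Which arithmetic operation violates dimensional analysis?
(B) x + v·t²

(A) F₁ − F₂: F₁ [L M T^-2] and F₂ [L M T^-2] — same dimensions ✓
(B) x + v·t²: x [L] and v·t² [L T] — different dimensions cannot be added/subtracted ✗
(C) v₁ + v₂: v₁ [L T^-1] and v₂ [L T^-1] — same dimensions ✓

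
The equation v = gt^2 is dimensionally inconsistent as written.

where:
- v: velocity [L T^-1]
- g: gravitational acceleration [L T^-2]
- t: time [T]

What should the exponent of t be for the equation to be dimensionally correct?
The exponent of t should be 1: v = gt

The LHS v has dimensions [L T^-1]; t has dimensions [T].
As written, the RHS gt^2 (exponent 2 on t) has dimensions [L], which does not match.
With exponent 1, the RHS gt has dimensions [L T^-1], matching the LHS.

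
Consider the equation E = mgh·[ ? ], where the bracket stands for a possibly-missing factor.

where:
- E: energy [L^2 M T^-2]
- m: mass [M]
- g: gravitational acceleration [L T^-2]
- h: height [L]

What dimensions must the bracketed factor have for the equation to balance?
Nothing is missing — the bracketed factor must be dimensionless.

E has dimensions [L^2 M T^-2] and mgh already has dimensions [L^2 M T^-2], so E = mgh is dimensionally complete.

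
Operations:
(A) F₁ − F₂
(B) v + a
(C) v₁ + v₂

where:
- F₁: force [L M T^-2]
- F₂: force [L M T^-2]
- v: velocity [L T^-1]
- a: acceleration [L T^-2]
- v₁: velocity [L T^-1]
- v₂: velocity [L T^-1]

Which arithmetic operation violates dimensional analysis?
(B) v + a

(A) F₁ − F₂: F₁ [L M T^-2] and F₂ [L M T^-2] — same dimensions ✓
(B) v + a: v [L T^-1] and a [L T^-2] — different dimensions cannot be added/subtracted ✗
(C) v₁ + v₂: v₁ [L T^-1] and v₂ [L T^-1] — same dimensions ✓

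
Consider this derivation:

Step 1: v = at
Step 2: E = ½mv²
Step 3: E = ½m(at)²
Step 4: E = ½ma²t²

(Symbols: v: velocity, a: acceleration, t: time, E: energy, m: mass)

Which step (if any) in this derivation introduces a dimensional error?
No step introduces an error — all steps are dimensionally consistent.

Step 1: v = at → LHS [L T^-1], RHS [L T^-1] ✓
Step 2: E = ½mv² → LHS [L^2 M T^-2], RHS [L^2 M T^-2] ✓
Step 3: E = ½m(at)² → LHS [L^2 M T^-2], RHS [L^2 M T^-2] ✓
Step 4: E = ½ma²t² → LHS [L^2 M T^-2], RHS [L^2 M T^-2] ✓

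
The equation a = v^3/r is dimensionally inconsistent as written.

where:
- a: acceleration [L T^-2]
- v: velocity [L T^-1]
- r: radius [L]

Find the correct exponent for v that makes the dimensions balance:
The exponent of v should be 2: a = v^2/r

The LHS a has dimensions [L T^-2]; v has dimensions [L T^-1].
As written, the RHS v^3/r (exponent 3 on v) has dimensions [L^2 T^-3], which does not match.
With exponent 2, the RHS v^2/r has dimensions [L T^-2], matching the LHS.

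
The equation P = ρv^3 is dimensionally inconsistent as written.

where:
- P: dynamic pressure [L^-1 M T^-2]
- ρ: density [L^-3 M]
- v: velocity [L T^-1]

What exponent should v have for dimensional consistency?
The exponent of v should be 2: P = ρv^2

The LHS P has dimensions [L^-1 M T^-2]; v has dimensions [L T^-1].
As written, the RHS ρv^3 (exponent 3 on v) has dimensions [M T^-3], which does not match.
With exponent 2, the RHS ρv^2 has dimensions [L^-1 M T^-2], matching the LHS.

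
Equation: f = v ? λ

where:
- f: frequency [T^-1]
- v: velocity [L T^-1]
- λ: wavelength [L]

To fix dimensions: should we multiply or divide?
division (÷): f = v ÷ λ

f [T^-1]; v [L T^-1]; λ [L].
v × λ → [L^2 T^-1] ✗
v ÷ λ → [T^-1] ✓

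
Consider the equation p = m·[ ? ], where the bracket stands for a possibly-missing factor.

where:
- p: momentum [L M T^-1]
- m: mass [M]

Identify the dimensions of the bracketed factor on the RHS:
[L T^-1] — velocity (e.g. v)

p has dimensions [L M T^-1]; m has dimensions [M].
The bracketed factor must supply [L M T^-1] / [M] = [L T^-1].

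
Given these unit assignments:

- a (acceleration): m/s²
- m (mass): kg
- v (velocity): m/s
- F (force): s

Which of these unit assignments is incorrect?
F

The variable F (force) should have units N, not s.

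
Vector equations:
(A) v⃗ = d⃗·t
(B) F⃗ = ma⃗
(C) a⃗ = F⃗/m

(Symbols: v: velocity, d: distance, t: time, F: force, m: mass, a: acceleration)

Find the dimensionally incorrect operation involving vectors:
(A) v⃗ = d⃗·t

(A) v⃗ = d⃗·t: LHS [L T^-1], RHS [L T] ✗ — velocity is displacement per time; should be d⃗/t
(B) F⃗ = ma⃗: LHS [L M T^-2], RHS [L M T^-2] ✓ — Force and acceleration are vectors, mass is a scalar
(C) a⃗ = F⃗/m: LHS [L T^-2], RHS [L T^-2] ✓ — force (vector) divided by mass (scalar)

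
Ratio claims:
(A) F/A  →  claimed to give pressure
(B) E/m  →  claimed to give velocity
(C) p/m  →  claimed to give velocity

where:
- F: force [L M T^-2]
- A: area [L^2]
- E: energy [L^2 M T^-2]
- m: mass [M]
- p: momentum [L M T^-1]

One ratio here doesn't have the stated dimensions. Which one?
(B) E/m does not give velocity

(A) F/A: [L^-1 M T^-2] = pressure [L^-1 M T^-2] ✓
(B) E/m: [L^2 T^-2] ≠ velocity [L T^-1] ✗
(C) p/m: [L T^-1] = velocity [L T^-1] ✓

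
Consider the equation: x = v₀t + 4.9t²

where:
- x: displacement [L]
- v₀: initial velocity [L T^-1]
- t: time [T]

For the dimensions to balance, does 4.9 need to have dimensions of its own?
Yes

x has dimensions [L], while t² alone has dimensions [T^2]. For the equation to balance, the factor 4.9 must carry dimensions [L T^-2] — it is a dimensional constant (a numerical value of a physical quantity with its units suppressed), not a pure number.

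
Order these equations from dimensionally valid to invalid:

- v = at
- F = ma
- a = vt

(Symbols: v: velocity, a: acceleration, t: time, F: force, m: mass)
Dimensionally correct: v = at, F = ma
Dimensionally incorrect: a = vt
Ordered (correct first, then incorrect): v = at, F = ma, a = vt

- v = at: LHS [L T^-1], RHS [L T^-1] → correct ✓
- F = ma: LHS [L M T^-2], RHS [L M T^-2] → correct ✓
- a = vt: LHS [L T^-2], RHS [L] → incorrect ✗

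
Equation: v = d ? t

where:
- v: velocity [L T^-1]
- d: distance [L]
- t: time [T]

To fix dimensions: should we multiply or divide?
division (÷): v = d ÷ t

v [L T^-1]; d [L]; t [T].
d × t → [L T] ✗
d ÷ t → [L T^-1] ✓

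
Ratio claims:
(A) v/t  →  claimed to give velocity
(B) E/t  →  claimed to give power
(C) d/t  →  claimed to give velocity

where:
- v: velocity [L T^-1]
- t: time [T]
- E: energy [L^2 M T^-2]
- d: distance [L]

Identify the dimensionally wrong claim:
(A) v/t does not give velocity

(A) v/t: [L T^-2] ≠ velocity [L T^-1] ✗
(B) E/t: [L^2 M T^-3] = power [L^2 M T^-3] ✓
(C) d/t: [L T^-1] = velocity [L T^-1] ✓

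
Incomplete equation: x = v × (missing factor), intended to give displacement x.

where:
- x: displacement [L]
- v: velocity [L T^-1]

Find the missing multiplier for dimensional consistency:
t (time), dimensions [T]

x has dimensions [L] and v has dimensions [L T^-1].
The missing factor must have dimensions [L] / [L T^-1] = [T], i.e. time (t).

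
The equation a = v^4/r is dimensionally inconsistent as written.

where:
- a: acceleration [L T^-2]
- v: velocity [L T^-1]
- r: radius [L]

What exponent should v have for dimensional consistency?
The exponent of v should be 2: a = v^2/r

The LHS a has dimensions [L T^-2]; v has dimensions [L T^-1].
As written, the RHS v^4/r (exponent 4 on v) has dimensions [L^3 T^-4], which does not match.
With exponent 2, the RHS v^2/r has dimensions [L T^-2], matching the LHS.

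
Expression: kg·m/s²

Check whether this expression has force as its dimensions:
Yes

The expression kg·m/s² has dimensions [L M T^-2], which is exactly force [L M T^-2].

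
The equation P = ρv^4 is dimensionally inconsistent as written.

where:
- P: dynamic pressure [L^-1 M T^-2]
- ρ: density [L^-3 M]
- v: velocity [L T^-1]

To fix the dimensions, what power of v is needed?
The exponent of v should be 2: P = ρv^2

The LHS P has dimensions [L^-1 M T^-2]; v has dimensions [L T^-1].
As written, the RHS ρv^4 (exponent 4 on v) has dimensions [L M T^-4], which does not match.
With exponent 2, the RHS ρv^2 has dimensions [L^-1 M T^-2], matching the LHS.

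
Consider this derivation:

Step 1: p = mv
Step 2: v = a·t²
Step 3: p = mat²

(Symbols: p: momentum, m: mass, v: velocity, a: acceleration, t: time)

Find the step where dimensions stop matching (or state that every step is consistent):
Step 2

Step 1: p = mv → LHS [L M T^-1], RHS [L M T^-1] ✓
Step 2: v = a·t² → LHS [L T^-1], RHS [L] ✗

The first dimensional inconsistency appears in step 2: v = a·t²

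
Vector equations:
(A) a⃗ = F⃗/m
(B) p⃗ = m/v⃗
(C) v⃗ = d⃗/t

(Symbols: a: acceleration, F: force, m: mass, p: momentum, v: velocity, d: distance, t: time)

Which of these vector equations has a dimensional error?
(B) p⃗ = m/v⃗

(A) a⃗ = F⃗/m: LHS [L T^-2], RHS [L T^-2] ✓ — force (vector) divided by mass (scalar)
(B) p⃗ = m/v⃗: LHS [L M T^-1], RHS [L^-1 M T] ✗ — momentum is mass times velocity; should be mv⃗ (and division by a vector is undefined)
(C) v⃗ = d⃗/t: LHS [L T^-1], RHS [L T^-1] ✓ — displacement (vector) divided by time (scalar)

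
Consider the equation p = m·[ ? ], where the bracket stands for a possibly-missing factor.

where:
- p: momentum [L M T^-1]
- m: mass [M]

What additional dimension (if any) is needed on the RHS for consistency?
[L T^-1] — velocity (e.g. v)

p has dimensions [L M T^-1]; m has dimensions [M].
The bracketed factor must supply [L M T^-1] / [M] = [L T^-1].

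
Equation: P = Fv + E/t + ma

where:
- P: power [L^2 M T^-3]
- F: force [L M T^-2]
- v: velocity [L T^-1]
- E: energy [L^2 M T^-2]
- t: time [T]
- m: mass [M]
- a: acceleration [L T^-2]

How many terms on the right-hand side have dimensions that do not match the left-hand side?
1

LHS P: [L^2 M T^-3]
- Fv: [L^2 M T^-3] ✓
- E/t: [L^2 M T^-3] ✓
- ma: [L M T^-2] ✗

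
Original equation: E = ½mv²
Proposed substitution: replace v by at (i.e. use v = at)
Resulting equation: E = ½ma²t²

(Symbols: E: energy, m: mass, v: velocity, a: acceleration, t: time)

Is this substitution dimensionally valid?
Yes

[v] = [L T^-1] and [at] = [L T^-1]. These match, so the substitution replaces a quantity by one of the same dimensions and the result E = ½ma²t² has LHS [L^2 M T^-2] vs RHS [L^2 M T^-2] — still consistent.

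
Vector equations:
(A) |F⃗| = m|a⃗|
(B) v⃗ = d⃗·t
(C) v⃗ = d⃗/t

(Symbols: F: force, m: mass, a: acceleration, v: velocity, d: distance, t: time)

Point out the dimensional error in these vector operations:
(B) v⃗ = d⃗·t

(A) |F⃗| = m|a⃗|: LHS [L M T^-2], RHS [L M T^-2] ✓ — magnitudes of vectors are scalars
(B) v⃗ = d⃗·t: LHS [L T^-1], RHS [L T] ✗ — velocity is displacement per time; should be d⃗/t
(C) v⃗ = d⃗/t: LHS [L T^-1], RHS [L T^-1] ✓ — displacement (vector) divided by time (scalar)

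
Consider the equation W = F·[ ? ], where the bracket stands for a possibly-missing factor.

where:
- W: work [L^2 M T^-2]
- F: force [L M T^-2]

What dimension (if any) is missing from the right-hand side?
[L] — length (e.g. a distance d)

W has dimensions [L^2 M T^-2]; F has dimensions [L M T^-2].
The bracketed factor must supply [L^2 M T^-2] / [L M T^-2] = [L].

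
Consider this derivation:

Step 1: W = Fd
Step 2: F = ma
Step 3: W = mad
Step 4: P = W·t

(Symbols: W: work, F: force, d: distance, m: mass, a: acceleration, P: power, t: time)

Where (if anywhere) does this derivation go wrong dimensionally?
Step 4

Step 1: W = Fd → LHS [L^2 M T^-2], RHS [L^2 M T^-2] ✓
Step 2: F = ma → LHS [L M T^-2], RHS [L M T^-2] ✓
Step 3: W = mad → LHS [L^2 M T^-2], RHS [L^2 M T^-2] ✓
Step 4: P = W·t → LHS [L^2 M T^-3], RHS [L^2 M T^-1] ✗

The first dimensional inconsistency appears in step 4: P = W·t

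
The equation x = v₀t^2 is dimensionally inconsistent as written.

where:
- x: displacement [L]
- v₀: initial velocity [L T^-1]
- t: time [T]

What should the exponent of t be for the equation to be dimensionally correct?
The exponent of t should be 1: x = v₀t

The LHS x has dimensions [L]; t has dimensions [T].
As written, the RHS v₀t^2 (exponent 2 on t) has dimensions [L T], which does not match.
With exponent 1, the RHS v₀t has dimensions [L], matching the LHS.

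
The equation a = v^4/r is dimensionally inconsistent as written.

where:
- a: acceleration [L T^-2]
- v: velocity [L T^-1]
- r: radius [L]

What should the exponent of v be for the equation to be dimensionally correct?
The exponent of v should be 2: a = v^2/r

The LHS a has dimensions [L T^-2]; v has dimensions [L T^-1].
As written, the RHS v^4/r (exponent 4 on v) has dimensions [L^3 T^-4], which does not match.
With exponent 2, the RHS v^2/r has dimensions [L T^-2], matching the LHS.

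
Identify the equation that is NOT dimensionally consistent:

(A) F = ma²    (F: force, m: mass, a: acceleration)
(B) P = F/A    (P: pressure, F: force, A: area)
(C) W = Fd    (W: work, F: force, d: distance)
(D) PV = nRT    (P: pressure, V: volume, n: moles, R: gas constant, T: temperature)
(A) F = ma²

The equation (A) F = ma² is dimensionally incorrect.

LHS (F): [L M T^-2]
RHS (ma²): [L^2 M T^-4] ✗

The dimensions do not match. The other three equations balance.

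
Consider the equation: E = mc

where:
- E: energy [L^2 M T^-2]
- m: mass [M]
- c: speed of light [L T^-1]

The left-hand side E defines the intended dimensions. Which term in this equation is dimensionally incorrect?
The right-hand side term mc

E has dimensions [L^2 M T^-2], but mc has dimensions [L M T^-1], so the term mc is dimensionally wrong for E.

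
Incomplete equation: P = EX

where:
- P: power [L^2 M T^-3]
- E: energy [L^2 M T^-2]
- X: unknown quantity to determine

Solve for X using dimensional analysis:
X = f (inverse time / frequency (1/t)), dimensions [T^-1]

P has dimensions [L^2 M T^-3]; the rest of the RHS (E) has dimensions [L^2 M T^-2].
So X must have dimensions [T^-1] — X = f (inverse time / frequency (1/t)).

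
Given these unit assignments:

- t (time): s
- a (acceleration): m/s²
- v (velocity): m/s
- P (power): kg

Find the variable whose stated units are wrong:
P

The variable P (power) should have units W, not kg.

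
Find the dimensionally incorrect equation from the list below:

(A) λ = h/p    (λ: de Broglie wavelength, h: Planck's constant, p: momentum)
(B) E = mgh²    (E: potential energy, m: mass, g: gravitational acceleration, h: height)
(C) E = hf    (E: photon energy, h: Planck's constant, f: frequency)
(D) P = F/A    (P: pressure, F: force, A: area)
(B) E = mgh²

The equation (B) E = mgh² is dimensionally incorrect.

LHS (E): [L^2 M T^-2]
RHS (mgh²): [L^3 M T^-2] ✗

The dimensions do not match. The other three equations balance.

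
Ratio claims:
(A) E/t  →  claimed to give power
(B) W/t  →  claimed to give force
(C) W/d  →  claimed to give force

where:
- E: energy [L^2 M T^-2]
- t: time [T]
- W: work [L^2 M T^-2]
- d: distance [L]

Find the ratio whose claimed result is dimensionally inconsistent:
(B) W/t does not give force

(A) E/t: [L^2 M T^-3] = power [L^2 M T^-3] ✓
(B) W/t: [L^2 M T^-3] ≠ force [L M T^-2] ✗
(C) W/d: [L M T^-2] = force [L M T^-2] ✓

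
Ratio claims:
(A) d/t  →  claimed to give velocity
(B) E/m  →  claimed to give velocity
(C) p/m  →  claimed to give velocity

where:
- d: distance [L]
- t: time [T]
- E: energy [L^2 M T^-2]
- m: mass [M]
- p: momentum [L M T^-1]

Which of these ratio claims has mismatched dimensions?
(B) E/m does not give velocity

(A) d/t: [L T^-1] = velocity [L T^-1] ✓
(B) E/m: [L^2 T^-2] ≠ velocity [L T^-1] ✗
(C) p/m: [L T^-1] = velocity [L T^-1] ✓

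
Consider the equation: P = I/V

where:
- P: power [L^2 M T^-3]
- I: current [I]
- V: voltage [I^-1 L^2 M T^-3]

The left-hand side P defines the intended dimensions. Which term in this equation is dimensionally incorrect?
The right-hand side term I/V

P has dimensions [L^2 M T^-3], but I/V has dimensions [I^2 L^-2 M^-1 T^3], so the term I/V is dimensionally wrong for P.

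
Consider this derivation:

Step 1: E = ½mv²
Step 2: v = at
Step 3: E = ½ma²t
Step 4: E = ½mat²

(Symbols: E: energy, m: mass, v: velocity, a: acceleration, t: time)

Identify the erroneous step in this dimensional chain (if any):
Step 3

Step 1: E = ½mv² → LHS [L^2 M T^-2], RHS [L^2 M T^-2] ✓
Step 2: v = at → LHS [L T^-1], RHS [L T^-1] ✓
Step 3: E = ½ma²t → LHS [L^2 M T^-2], RHS [L^2 M T^-3] ✗

The first dimensional inconsistency appears in step 3: E = ½ma²t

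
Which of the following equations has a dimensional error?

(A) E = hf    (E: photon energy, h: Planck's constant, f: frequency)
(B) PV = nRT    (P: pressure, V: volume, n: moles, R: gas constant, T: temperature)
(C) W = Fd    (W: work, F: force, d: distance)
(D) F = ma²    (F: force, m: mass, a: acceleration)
(D) F = ma²

The equation (D) F = ma² is dimensionally incorrect.

LHS (F): [L M T^-2]
RHS (ma²): [L^2 M T^-4] ✗

The dimensions do not match. The other three equations balance.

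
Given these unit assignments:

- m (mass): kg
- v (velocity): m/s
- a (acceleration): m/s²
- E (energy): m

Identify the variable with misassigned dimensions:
E

The variable E (energy) should have units J, not m.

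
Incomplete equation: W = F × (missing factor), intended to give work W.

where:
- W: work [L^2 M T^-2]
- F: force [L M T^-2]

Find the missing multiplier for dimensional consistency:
d (distance), dimensions [L]

W has dimensions [L^2 M T^-2] and F has dimensions [L M T^-2].
The missing factor must have dimensions [L^2 M T^-2] / [L M T^-2] = [L], i.e. distance (d).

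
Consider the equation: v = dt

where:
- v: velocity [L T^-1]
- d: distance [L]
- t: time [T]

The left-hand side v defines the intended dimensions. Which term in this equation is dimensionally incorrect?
The right-hand side term dt

v has dimensions [L T^-1], but dt has dimensions [L T], so the term dt is dimensionally wrong for v.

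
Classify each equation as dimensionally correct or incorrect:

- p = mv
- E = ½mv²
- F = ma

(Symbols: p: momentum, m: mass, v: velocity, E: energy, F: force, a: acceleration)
Dimensionally correct: p = mv, E = ½mv², F = ma
Dimensionally incorrect: none
Ordered (correct first, then incorrect): p = mv, E = ½mv², F = ma

- p = mv: LHS [L M T^-1], RHS [L M T^-1] → correct ✓
- E = ½mv²: LHS [L^2 M T^-2], RHS [L^2 M T^-2] → correct ✓
- F = ma: LHS [L M T^-2], RHS [L M T^-2] → correct ✓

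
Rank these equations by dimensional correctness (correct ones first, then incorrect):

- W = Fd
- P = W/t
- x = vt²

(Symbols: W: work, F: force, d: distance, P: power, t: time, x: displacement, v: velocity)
Dimensionally correct: W = Fd, P = W/t
Dimensionally incorrect: x = vt²
Ordered (correct first, then incorrect): W = Fd, P = W/t, x = vt²

- W = Fd: LHS [L^2 M T^-2], RHS [L^2 M T^-2] → correct ✓
- P = W/t: LHS [L^2 M T^-3], RHS [L^2 M T^-3] → correct ✓
- x = vt²: LHS [L], RHS [L T] → incorrect ✗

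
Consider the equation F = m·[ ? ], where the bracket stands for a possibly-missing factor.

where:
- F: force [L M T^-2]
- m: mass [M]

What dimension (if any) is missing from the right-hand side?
[L T^-2] — acceleration (e.g. a)

F has dimensions [L M T^-2]; m has dimensions [M].
The bracketed factor must supply [L M T^-2] / [M] = [L T^-2].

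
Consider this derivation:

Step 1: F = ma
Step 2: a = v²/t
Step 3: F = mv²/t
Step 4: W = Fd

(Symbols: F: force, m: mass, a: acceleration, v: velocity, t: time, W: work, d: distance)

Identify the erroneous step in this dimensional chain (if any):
Step 2

Step 1: F = ma → LHS [L M T^-2], RHS [L M T^-2] ✓
Step 2: a = v²/t → LHS [L T^-2], RHS [L^2 T^-3] ✗

The first dimensional inconsistency appears in step 2: a = v²/t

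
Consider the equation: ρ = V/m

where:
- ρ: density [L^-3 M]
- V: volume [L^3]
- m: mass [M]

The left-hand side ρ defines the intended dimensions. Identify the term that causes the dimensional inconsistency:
The right-hand side term V/m

ρ has dimensions [L^-3 M], but V/m has dimensions [L^3 M^-1], so the term V/m is dimensionally wrong for ρ.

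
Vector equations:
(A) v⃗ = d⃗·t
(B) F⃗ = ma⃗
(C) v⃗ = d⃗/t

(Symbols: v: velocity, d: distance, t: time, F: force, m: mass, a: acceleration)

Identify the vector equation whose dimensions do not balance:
(A) v⃗ = d⃗·t

(A) v⃗ = d⃗·t: LHS [L T^-1], RHS [L T] ✗ — velocity is displacement per time; should be d⃗/t
(B) F⃗ = ma⃗: LHS [L M T^-2], RHS [L M T^-2] ✓ — Force and acceleration are vectors, mass is a scalar
(C) v⃗ = d⃗/t: LHS [L T^-1], RHS [L T^-1] ✓ — displacement (vector) divided by time (scalar)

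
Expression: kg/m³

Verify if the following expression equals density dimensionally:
Yes

The expression kg/m³ has dimensions [L^-3 M], which is exactly density [L^-3 M].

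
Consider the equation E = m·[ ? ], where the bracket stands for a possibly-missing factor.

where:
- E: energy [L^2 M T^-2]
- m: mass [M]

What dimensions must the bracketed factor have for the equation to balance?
[L^2 T^-2] — velocity squared (e.g. v²)

E has dimensions [L^2 M T^-2]; m has dimensions [M].
The bracketed factor must supply [L^2 M T^-2] / [M] = [L^2 T^-2].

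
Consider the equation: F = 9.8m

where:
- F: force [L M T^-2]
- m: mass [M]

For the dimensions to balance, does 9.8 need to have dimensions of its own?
Yes

F has dimensions [L M T^-2], while m alone has dimensions [M]. For the equation to balance, the factor 9.8 must carry dimensions [L T^-2] — it is a dimensional constant (a numerical value of a physical quantity with its units suppressed), not a pure number.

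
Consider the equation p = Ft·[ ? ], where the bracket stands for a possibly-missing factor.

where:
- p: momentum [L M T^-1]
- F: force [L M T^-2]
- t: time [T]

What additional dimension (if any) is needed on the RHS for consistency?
Nothing is missing — the bracketed factor must be dimensionless.

p has dimensions [L M T^-1] and Ft already has dimensions [L M T^-1], so p = Ft is dimensionally complete.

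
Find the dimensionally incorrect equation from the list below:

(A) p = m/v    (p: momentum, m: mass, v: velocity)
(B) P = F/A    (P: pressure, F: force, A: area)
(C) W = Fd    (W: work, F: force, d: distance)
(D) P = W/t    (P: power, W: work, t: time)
(A) p = m/v

The equation (A) p = m/v is dimensionally incorrect.

LHS (p): [L M T^-1]
RHS (m/v): [L^-1 M T] ✗

The dimensions do not match. The other three equations balance.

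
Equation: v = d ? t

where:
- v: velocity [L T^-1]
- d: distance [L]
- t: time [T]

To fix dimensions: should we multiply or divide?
division (÷): v = d ÷ t

v [L T^-1]; d [L]; t [T].
d × t → [L T] ✗
d ÷ t → [L T^-1] ✓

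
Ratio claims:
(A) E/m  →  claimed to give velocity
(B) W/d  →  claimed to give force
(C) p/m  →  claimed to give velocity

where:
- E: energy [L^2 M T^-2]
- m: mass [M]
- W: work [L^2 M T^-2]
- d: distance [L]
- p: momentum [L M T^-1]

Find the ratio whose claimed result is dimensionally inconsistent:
(A) E/m does not give velocity

(A) E/m: [L^2 T^-2] ≠ velocity [L T^-1] ✗
(B) W/d: [L M T^-2] = force [L M T^-2] ✓
(C) p/m: [L T^-1] = velocity [L T^-1] ✓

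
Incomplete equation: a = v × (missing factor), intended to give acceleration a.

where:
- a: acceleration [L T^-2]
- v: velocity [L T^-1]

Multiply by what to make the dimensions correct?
1/t (inverse time), dimensions [T^-1]

a has dimensions [L T^-2] and v has dimensions [L T^-1].
The missing factor must have dimensions [L T^-2] / [L T^-1] = [T^-1], i.e. inverse time (1/t).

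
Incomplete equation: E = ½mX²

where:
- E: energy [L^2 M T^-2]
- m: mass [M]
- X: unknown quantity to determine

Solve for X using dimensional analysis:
X = v (velocity), dimensions [L T^-1]

E has dimensions [L^2 M T^-2]; the rest of the RHS (½m) has dimensions [M].
So X² must have dimensions [L^2 T^-2], i.e. X has dimensions [L T^-1] — X = v (velocity).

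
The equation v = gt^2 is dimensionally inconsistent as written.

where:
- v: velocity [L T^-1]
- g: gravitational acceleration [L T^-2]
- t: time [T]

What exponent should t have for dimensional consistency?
The exponent of t should be 1: v = gt

The LHS v has dimensions [L T^-1]; t has dimensions [T].
As written, the RHS gt^2 (exponent 2 on t) has dimensions [L], which does not match.
With exponent 1, the RHS gt has dimensions [L T^-1], matching the LHS.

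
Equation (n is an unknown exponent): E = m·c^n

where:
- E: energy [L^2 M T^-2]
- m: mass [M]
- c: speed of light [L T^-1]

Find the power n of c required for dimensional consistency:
n = 2

E has dimensions [L^2 M T^-2]; c has dimensions [L T^-1].
The rest of the RHS has dimensions [M], so c^n must supply [L^2 T^-2].
With n = 2: m·c^2 has dimensions [L^2 M T^-2], matching the LHS ✓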